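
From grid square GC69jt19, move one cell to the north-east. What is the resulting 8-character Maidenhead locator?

GC69ju20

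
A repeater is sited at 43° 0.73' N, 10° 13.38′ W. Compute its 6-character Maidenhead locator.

IN43va

Offset from 180°W / 90°S: lon 169.7770°, lat 133.0122°.
Field: lon ⌊169.7770/20⌋ = 8 → I; lat ⌊133.0122/10⌋ = 13 → N.
Square: lon ⌊9.7770/2⌋ = 4; lat ⌊3.0122/1⌋ = 3.
Subsquare: lon ⌊1.7770/0.0833333⌋ = 21 → v; lat ⌊0.0122/0.0416667⌋ = 0 → a.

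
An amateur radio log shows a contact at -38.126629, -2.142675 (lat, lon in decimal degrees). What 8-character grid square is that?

IF81wu29

Shift to the Maidenhead origin (180°W, 90°S): lon 177.85733, lat 51.87337.
Field: 177.85733/20 → 8 → I, 51.87337/10 → 5 → F; chars IF.
Square: 17.85733/2 → 8, 1.87337/1 → 1; chars 81.
Subsquare: 1.85733/0.0833333 → 22 → w, 0.87337/0.0416667 → 20 → u; chars wu.
Extended square: 0.02399/0.00833333 → 2, 0.04004/0.00416667 → 9; chars 29.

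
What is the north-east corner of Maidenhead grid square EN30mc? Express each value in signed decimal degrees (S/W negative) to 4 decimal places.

40.1250, -92.9167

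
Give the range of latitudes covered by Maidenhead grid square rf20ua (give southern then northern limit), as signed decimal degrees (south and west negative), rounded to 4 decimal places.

-40.0000, -39.9583

Field R=17, F=5: +17·20° lon, +5·10° lat → SW at lon 160°, lat -40°.
Square 2, 0: +2·2° lon, +0·1° lat → SW at lon 164°, lat -40°.
Subsquare u=20, a=0: +20·0.0833333° lon, +0·0.0416667° lat → SW at lon 165.667°, lat -40°.
Cell spans 0.0833333° lon × 0.0416667° lat.
south -40.0000, north -39.9583.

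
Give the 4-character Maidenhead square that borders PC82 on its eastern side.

PC92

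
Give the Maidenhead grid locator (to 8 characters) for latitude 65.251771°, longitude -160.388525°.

AP95tg30

Add 180° to longitude and 90° to latitude: 19.61148, 155.25177.
Field (20°×10°, letters A–R): lon ⌊19.61148/20⌋ = 0 → A; lat ⌊155.25177/10⌋ = 15 → P.
Square (2°×1°, digits 0–9): lon ⌊19.61148/2⌋ = 9; lat ⌊5.25177/1⌋ = 5.
Subsquare (5′×2.5′, letters a–x): lon ⌊1.61148/0.0833333⌋ = 19 → t; lat ⌊0.25177/0.0416667⌋ = 6 → g.
Extended square (30″×15″, digits 0–9): lon ⌊0.02814/0.00833333⌋ = 3; lat ⌊0.00177/0.00416667⌋ = 0.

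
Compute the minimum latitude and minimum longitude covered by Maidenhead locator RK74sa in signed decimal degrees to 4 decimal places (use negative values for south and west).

14.0000, 175.5000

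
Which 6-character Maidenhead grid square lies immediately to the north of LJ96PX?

LJ97pa

Latitude subsquare x = 23; +1 → 24, wraps to 0 = a, carry into square.
Latitude square 6; +1 → 7.
The longitude characters are unchanged.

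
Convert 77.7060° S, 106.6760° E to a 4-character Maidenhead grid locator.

Shift to the Maidenhead origin (180°W, 90°S): lon 286.68, lat 12.29.
Field (20°×10°, letters A–R): lon ⌊286.68/20⌋ = 14 → O; lat ⌊12.29/10⌋ = 1 → B.
Square (2°×1°, digits 0–9): lon ⌊6.68/2⌋ = 3; lat ⌊2.29/1⌋ = 2.

OB32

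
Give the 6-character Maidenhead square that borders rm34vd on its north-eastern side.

Longitude subsquare v = 21; +1 → 22 = w.
Latitude subsquare d = 3; +1 → 4 = e.

RM34we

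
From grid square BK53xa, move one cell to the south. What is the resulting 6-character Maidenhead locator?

Latitude subsquare a = 0; −1 → -1, wraps to 23 = x, carry into square.
Latitude square 3; −1 → 2.
The longitude characters are unchanged.

BK52xx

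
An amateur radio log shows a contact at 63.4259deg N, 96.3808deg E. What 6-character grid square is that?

Shift to the Maidenhead origin (180°W, 90°S): lon 276.3808, lat 153.4259.
Field: 276.3808/20 → 13 → N, 153.4259/10 → 15 → P; chars NP.
Square: 16.3808/2 → 8, 3.4259/1 → 3; chars 83.
Subsquare: 0.3808/0.0833333 → 4 → e, 0.4259/0.0416667 → 10 → k; chars ek.

NP83ek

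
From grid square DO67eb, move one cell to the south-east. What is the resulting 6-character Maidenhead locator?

Longitude subsquare e = 4; +1 → 5 = f.
Latitude subsquare b = 1; −1 → 0 = a.

DO67fa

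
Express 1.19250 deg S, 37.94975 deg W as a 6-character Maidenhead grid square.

HI18at

Shift to the Maidenhead origin (180°W, 90°S): lon 142.0503, lat 88.8075.
Field: lon ⌊142.0503/20⌋ = 7 → H; lat ⌊88.8075/10⌋ = 8 → I.
Square: lon ⌊2.0503/2⌋ = 1; lat ⌊8.8075/1⌋ = 8.
Subsquare: lon ⌊0.0503/0.0833333⌋ = 0 → a; lat ⌊0.8075/0.0416667⌋ = 19 → t.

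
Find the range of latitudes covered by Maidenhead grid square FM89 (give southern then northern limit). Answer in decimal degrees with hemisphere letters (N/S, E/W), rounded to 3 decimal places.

39.000° N, 40.000° N

Field F=5, M=12: +5·20° lon, +12·10° lat → SW at lon -80°, lat 30°.
Square 8, 9: +8·2° lon, +9·1° lat → SW at lon -64°, lat 39°.
Cell spans 2° lon × 1° lat.
south 39.000° N, north 40.000° N.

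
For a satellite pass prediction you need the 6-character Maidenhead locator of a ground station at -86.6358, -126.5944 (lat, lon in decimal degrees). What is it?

Add 180° to longitude and 90° to latitude: 53.4056, 3.3642.
Field: 53.4056/20 → 2 → C, 3.3642/10 → 0 → A; chars CA.
Square: 13.4056/2 → 6, 3.3642/1 → 3; chars 63.
Subsquare: 1.4056/0.0833333 → 16 → q, 0.3642/0.0416667 → 8 → i; chars qi.

CA63qi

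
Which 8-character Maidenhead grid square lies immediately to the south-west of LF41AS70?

LF41ar69

Longitude extended square 7; −1 → 6.
Latitude extended square 0; −1 → -1, wraps to 9, carry into subsquare.
Latitude subsquare s = 18; −1 → 17 = r.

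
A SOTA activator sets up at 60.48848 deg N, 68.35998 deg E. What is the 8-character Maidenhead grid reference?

MP40el37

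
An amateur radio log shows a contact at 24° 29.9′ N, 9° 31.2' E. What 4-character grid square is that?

Offset from 180°W / 90°S: lon 189.52°, lat 114.50°.
Field: 189.52/20 → 9 → J, 114.50/10 → 11 → L; chars JL.
Square: 9.52/2 → 4, 4.50/1 → 4; chars 44.

JL44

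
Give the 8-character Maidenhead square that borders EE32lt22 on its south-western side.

EE32lt11

Longitude extended square 2; −1 → 1.
Latitude extended square 2; −1 → 1.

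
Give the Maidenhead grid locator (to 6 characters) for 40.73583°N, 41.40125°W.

GN90hr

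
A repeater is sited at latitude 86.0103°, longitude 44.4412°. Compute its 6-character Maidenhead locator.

Add 180° to longitude and 90° to latitude: 224.4412, 176.0103.
Field (20°×10°, letters A–R): lon ⌊224.4412/20⌋ = 11 → L; lat ⌊176.0103/10⌋ = 17 → R.
Square (2°×1°, digits 0–9): lon ⌊4.4412/2⌋ = 2; lat ⌊6.0103/1⌋ = 6.
Subsquare (5′×2.5′, letters a–x): lon ⌊0.4412/0.0833333⌋ = 5 → f; lat ⌊0.0103/0.0416667⌋ = 0 → a.

LR26fa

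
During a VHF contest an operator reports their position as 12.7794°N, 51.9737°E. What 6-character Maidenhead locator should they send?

Shift to the Maidenhead origin (180°W, 90°S): lon 231.9737, lat 102.7794.
Field: lon ⌊231.9737/20⌋ = 11 → L; lat ⌊102.7794/10⌋ = 10 → K.
Square: lon ⌊11.9737/2⌋ = 5; lat ⌊2.7794/1⌋ = 2.
Subsquare: lon ⌊1.9737/0.0833333⌋ = 23 → x; lat ⌊0.7794/0.0416667⌋ = 18 → s.

LK52xs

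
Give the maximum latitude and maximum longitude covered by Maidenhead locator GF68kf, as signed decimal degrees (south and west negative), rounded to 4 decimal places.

-31.7500, -47.0833

Field G=6, F=5: +6·20° lon, +5·10° lat → SW at lon -60°, lat -40°.
Square 6, 8: +6·2° lon, +8·1° lat → SW at lon -48°, lat -32°.
Subsquare k=10, f=5: +10·0.0833333° lon, +5·0.0416667° lat → SW at lon -47.1667°, lat -31.7917°.
Cell spans 0.0833333° lon × 0.0416667° lat. NE corner is SW corner plus one full cell.
latitude -31.7500, longitude -47.0833.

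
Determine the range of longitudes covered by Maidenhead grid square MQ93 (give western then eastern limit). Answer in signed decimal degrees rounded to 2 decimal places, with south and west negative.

Field M=12, Q=16: +12·20° lon, +16·10° lat → SW at lon 60°, lat 70°.
Square 9, 3: +9·2° lon, +3·1° lat → SW at lon 78°, lat 73°.
Cell spans 2° lon × 1° lat.
west 78.00, east 80.00.

78.00, 80.00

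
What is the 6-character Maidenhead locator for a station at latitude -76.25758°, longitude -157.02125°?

Shift to the Maidenhead origin (180°W, 90°S): lon 22.9787, lat 13.7424.
Field: 22.9787/20 → 1 → B, 13.7424/10 → 1 → B; chars BB.
Square: 2.9787/2 → 1, 3.7424/1 → 3; chars 13.
Subsquare: 0.9787/0.0833333 → 11 → l, 0.7424/0.0416667 → 17 → r; chars lr.

BB13lr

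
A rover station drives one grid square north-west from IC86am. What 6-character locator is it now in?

Longitude subsquare a = 0; −1 → -1, wraps to 23 = x, carry into square.
Longitude square 8; −1 → 7.
Latitude subsquare m = 12; +1 → 13 = n.

IC76xn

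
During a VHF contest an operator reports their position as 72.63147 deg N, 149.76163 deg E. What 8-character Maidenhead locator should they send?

QQ42vp11

Offset from 180°W / 90°S: lon 329.76163°, lat 162.63147°.
Field: 329.76163/20 → 16 → Q, 162.63147/10 → 16 → Q; chars QQ.
Square: 9.76163/2 → 4, 2.63147/1 → 2; chars 42.
Subsquare: 1.76163/0.0833333 → 21 → v, 0.63147/0.0416667 → 15 → p; chars vp.
Extended square: 0.01163/0.00833333 → 1, 0.00647/0.00416667 → 1; chars 11.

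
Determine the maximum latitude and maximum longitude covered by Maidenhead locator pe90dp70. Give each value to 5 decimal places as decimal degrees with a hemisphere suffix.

49.37083° S, 138.31667° E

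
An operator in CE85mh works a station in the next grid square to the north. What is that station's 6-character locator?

CE85mi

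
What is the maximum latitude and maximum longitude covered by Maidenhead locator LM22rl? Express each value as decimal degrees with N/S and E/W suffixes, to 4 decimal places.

32.5000° N, 45.5000° E

Field L=11, M=12: +11·20° lon, +12·10° lat → SW at lon 40°, lat 30°.
Square 2, 2: +2·2° lon, +2·1° lat → SW at lon 44°, lat 32°.
Subsquare r=17, l=11: +17·0.0833333° lon, +11·0.0416667° lat → SW at lon 45.4167°, lat 32.4583°.
Cell spans 0.0833333° lon × 0.0416667° lat. NE corner is SW corner plus one full cell.
latitude 32.5000° N, longitude 45.5000° E.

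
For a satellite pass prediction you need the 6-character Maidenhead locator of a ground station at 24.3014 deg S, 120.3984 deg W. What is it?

CG95tq

Offset from 180°W / 90°S: lon 59.6016°, lat 65.6986°.
Field (20°×10°, letters A–R): lon ⌊59.6016/20⌋ = 2 → C; lat ⌊65.6986/10⌋ = 6 → G.
Square (2°×1°, digits 0–9): lon ⌊19.6016/2⌋ = 9; lat ⌊5.6986/1⌋ = 5.
Subsquare (5′×2.5′, letters a–x): lon ⌊1.6016/0.0833333⌋ = 19 → t; lat ⌊0.6986/0.0416667⌋ = 16 → q.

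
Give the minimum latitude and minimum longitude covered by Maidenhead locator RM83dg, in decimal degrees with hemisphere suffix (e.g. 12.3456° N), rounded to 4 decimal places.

33.2500° N, 176.2500° E

Field R=17, M=12: +17·20° lon, +12·10° lat → SW at lon 160°, lat 30°.
Square 8, 3: +8·2° lon, +3·1° lat → SW at lon 176°, lat 33°.
Subsquare d=3, g=6: +3·0.0833333° lon, +6·0.0416667° lat → SW at lon 176.25°, lat 33.25°.
latitude 33.2500° N, longitude 176.2500° E.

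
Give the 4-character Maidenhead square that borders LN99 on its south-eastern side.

MN08

Longitude square 9; +1 → 10, wraps to 0, carry into field.
Longitude field L = 11; +1 → 12 = M.
Latitude square 9; −1 → 8.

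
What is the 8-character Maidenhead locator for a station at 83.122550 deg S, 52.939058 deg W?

GA36mv70

Shift to the Maidenhead origin (180°W, 90°S): lon 127.06094, lat 6.87745.
Field: 127.06094/20 → 6 → G, 6.87745/10 → 0 → A; chars GA.
Square: 7.06094/2 → 3, 6.87745/1 → 6; chars 36.
Subsquare: 1.06094/0.0833333 → 12 → m, 0.87745/0.0416667 → 21 → v; chars mv.
Extended square: 0.06094/0.00833333 → 7, 0.00245/0.00416667 → 0; chars 70.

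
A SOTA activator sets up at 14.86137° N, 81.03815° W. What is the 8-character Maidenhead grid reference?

EK94lu56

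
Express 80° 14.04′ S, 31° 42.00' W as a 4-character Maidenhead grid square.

HA49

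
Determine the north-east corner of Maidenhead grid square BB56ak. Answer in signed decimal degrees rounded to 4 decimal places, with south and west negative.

-73.5417, -149.9167

Field B=1, B=1: +1·20° lon, +1·10° lat → SW at lon -160°, lat -80°.
Square 5, 6: +5·2° lon, +6·1° lat → SW at lon -150°, lat -74°.
Subsquare a=0, k=10: +0·0.0833333° lon, +10·0.0416667° lat → SW at lon -150°, lat -73.5833°.
Cell spans 0.0833333° lon × 0.0416667° lat. NE corner is SW corner plus one full cell.
latitude -73.5417, longitude -149.9167.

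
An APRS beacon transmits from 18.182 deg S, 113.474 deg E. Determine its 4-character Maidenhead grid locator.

Offset from 180°W / 90°S: lon 293.47°, lat 71.82°.
Field: 293.47/20 → 14 → O, 71.82/10 → 7 → H; chars OH.
Square: 13.47/2 → 6, 1.82/1 → 1; chars 61.

OH61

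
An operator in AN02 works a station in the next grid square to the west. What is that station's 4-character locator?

RN92

Longitude square 0; −1 → -1, wraps to 9, carry into field.
Longitude field A = 0; −1 → -1, wraps to 17 = R, wrapping around the antimeridian.
The latitude characters are unchanged.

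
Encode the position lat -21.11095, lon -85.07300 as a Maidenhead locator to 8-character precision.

EG78lv13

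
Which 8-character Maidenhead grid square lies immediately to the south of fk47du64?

FK47du63

Latitude extended square 4; −1 → 3.
The longitude characters are unchanged.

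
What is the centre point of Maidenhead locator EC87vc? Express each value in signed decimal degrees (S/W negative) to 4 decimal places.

Field E=4, C=2: +4·20° lon, +2·10° lat → SW at lon -100°, lat -70°.
Square 8, 7: +8·2° lon, +7·1° lat → SW at lon -84°, lat -63°.
Subsquare v=21, c=2: +21·0.0833333° lon, +2·0.0416667° lat → SW at lon -82.25°, lat -62.9167°.
Cell spans 0.0833333° lon × 0.0416667° lat. Centre is SW corner plus half of each.
latitude -62.8958, longitude -82.2083.

-62.8958, -82.2083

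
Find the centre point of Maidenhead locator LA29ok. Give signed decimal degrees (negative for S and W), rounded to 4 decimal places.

Field L=11, A=0: +11·20° lon, +0·10° lat → SW at lon 40°, lat -90°.
Square 2, 9: +2·2° lon, +9·1° lat → SW at lon 44°, lat -81°.
Subsquare o=14, k=10: +14·0.0833333° lon, +10·0.0416667° lat → SW at lon 45.1667°, lat -80.5833°.
Cell spans 0.0833333° lon × 0.0416667° lat. Centre is SW corner plus half of each.
latitude -80.5625, longitude 45.2083.

-80.5625, 45.2083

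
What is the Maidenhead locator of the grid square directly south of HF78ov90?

Latitude extended square 0; −1 → -1, wraps to 9, carry into subsquare.
Latitude subsquare v = 21; −1 → 20 = u.
The longitude characters are unchanged.

HF78ou99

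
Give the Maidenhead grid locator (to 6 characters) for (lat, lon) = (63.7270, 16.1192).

JP83br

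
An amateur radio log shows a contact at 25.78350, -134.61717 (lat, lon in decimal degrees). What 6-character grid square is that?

Add 180° to longitude and 90° to latitude: 45.3828, 115.7835.
Field: lon ⌊45.3828/20⌋ = 2 → C; lat ⌊115.7835/10⌋ = 11 → L.
Square: lon ⌊5.3828/2⌋ = 2; lat ⌊5.7835/1⌋ = 5.
Subsquare: lon ⌊1.3828/0.0833333⌋ = 16 → q; lat ⌊0.7835/0.0416667⌋ = 18 → s.

CL25qs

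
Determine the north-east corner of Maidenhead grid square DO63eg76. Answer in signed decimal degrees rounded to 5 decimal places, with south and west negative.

53.27917, -107.60000

Field D=3, O=14: +3·20° lon, +14·10° lat → SW at lon -120°, lat 50°.
Square 6, 3: +6·2° lon, +3·1° lat → SW at lon -108°, lat 53°.
Subsquare e=4, g=6: +4·0.0833333° lon, +6·0.0416667° lat → SW at lon -107.667°, lat 53.25°.
Extended square 7, 6: +7·0.00833333° lon, +6·0.00416667° lat → SW at lon -107.608°, lat 53.275°.
Cell spans 0.00833333° lon × 0.00416667° lat. NE corner is SW corner plus one full cell.
latitude 53.27917, longitude -107.60000.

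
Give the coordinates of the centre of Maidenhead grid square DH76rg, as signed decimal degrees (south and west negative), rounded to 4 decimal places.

Field D=3, H=7: +3·20° lon, +7·10° lat → SW at lon -120°, lat -20°.
Square 7, 6: +7·2° lon, +6·1° lat → SW at lon -106°, lat -14°.
Subsquare r=17, g=6: +17·0.0833333° lon, +6·0.0416667° lat → SW at lon -104.583°, lat -13.75°.
Cell spans 0.0833333° lon × 0.0416667° lat. Centre is SW corner plus half of each.
latitude -13.7292, longitude -104.5417.

-13.7292, -104.5417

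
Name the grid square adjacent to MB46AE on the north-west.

Longitude subsquare a = 0; −1 → -1, wraps to 23 = x, carry into square.
Longitude square 4; −1 → 3.
Latitude subsquare e = 4; +1 → 5 = f.

MB36xf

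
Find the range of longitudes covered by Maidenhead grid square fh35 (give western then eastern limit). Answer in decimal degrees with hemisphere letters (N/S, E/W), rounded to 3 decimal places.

74.000° W, 72.000° W

Field F=5, H=7: +5·20° lon, +7·10° lat → SW at lon -80°, lat -20°.
Square 3, 5: +3·2° lon, +5·1° lat → SW at lon -74°, lat -15°.
Cell spans 2° lon × 1° lat.
west 74.000° W, east 72.000° W.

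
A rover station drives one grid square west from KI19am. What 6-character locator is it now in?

Longitude subsquare a = 0; −1 → -1, wraps to 23 = x, carry into square.
Longitude square 1; −1 → 0.
The latitude characters are unchanged.

KI09xm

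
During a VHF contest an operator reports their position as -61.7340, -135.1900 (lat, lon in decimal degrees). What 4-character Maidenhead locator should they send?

CC28

Shift to the Maidenhead origin (180°W, 90°S): lon 44.81, lat 28.27.
Field (20°×10°, letters A–R): 44.81/20 → 2 → C, 28.27/10 → 2 → C; chars CC.
Square (2°×1°, digits 0–9): 4.81/2 → 2, 8.27/1 → 8; chars 28.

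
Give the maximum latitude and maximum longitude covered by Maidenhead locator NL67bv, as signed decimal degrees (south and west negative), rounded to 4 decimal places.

27.9167, 92.1667

Field N=13, L=11: +13·20° lon, +11·10° lat → SW at lon 80°, lat 20°.
Square 6, 7: +6·2° lon, +7·1° lat → SW at lon 92°, lat 27°.
Subsquare b=1, v=21: +1·0.0833333° lon, +21·0.0416667° lat → SW at lon 92.0833°, lat 27.875°.
Cell spans 0.0833333° lon × 0.0416667° lat. NE corner is SW corner plus one full cell.
latitude 27.9167, longitude 92.1667.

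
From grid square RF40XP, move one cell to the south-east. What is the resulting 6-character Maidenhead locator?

RF50ao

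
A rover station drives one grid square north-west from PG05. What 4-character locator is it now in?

Longitude square 0; −1 → -1, wraps to 9, carry into field.
Longitude field P = 15; −1 → 14 = O.
Latitude square 5; +1 → 6.

OG96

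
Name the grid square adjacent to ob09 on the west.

Longitude square 0; −1 → -1, wraps to 9, carry into field.
Longitude field O = 14; −1 → 13 = N.
The latitude characters are unchanged.

NB99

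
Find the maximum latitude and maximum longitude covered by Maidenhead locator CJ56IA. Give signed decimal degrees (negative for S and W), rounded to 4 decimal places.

6.0417, -129.2500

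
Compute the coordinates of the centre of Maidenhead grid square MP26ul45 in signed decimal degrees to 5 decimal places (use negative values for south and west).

66.48125, 65.70417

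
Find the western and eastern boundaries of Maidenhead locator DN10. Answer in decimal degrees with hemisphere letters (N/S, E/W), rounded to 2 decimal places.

Field D=3, N=13: +3·20° lon, +13·10° lat → SW at lon -120°, lat 40°.
Square 1, 0: +1·2° lon, +0·1° lat → SW at lon -118°, lat 40°.
Cell spans 2° lon × 1° lat.
west 118.00° W, east 116.00° W.

118.00° W, 116.00° W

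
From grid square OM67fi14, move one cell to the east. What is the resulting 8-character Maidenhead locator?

OM67fi24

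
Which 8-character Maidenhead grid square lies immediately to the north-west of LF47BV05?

Longitude extended square 0; −1 → -1, wraps to 9, carry into subsquare.
Longitude subsquare b = 1; −1 → 0 = a.
Latitude extended square 5; +1 → 6.

LF47av96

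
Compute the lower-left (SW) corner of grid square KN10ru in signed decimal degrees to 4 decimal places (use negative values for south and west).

Field K=10, N=13: +10·20° lon, +13·10° lat → SW at lon 20°, lat 40°.
Square 1, 0: +1·2° lon, +0·1° lat → SW at lon 22°, lat 40°.
Subsquare r=17, u=20: +17·0.0833333° lon, +20·0.0416667° lat → SW at lon 23.4167°, lat 40.8333°.
latitude 40.8333, longitude 23.4167.

40.8333, 23.4167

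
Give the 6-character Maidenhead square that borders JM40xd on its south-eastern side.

Longitude subsquare x = 23; +1 → 24, wraps to 0 = a, carry into square.
Longitude square 4; +1 → 5.
Latitude subsquare d = 3; −1 → 2 = c.

JM50ac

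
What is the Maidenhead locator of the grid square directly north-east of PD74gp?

PD74hq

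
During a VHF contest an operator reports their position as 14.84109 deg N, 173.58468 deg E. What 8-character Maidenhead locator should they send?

RK64tu01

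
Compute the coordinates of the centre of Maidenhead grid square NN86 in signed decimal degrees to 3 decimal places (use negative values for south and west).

Field N=13, N=13: +13·20° lon, +13·10° lat → SW at lon 80°, lat 40°.
Square 8, 6: +8·2° lon, +6·1° lat → SW at lon 96°, lat 46°.
Cell spans 2° lon × 1° lat. Centre is SW corner plus half of each.
latitude 46.500, longitude 97.000.

46.500, 97.000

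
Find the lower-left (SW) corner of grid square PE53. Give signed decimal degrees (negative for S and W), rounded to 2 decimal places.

Field P=15, E=4: +15·20° lon, +4·10° lat → SW at lon 120°, lat -50°.
Square 5, 3: +5·2° lon, +3·1° lat → SW at lon 130°, lat -47°.
latitude -47.00, longitude 130.00.

-47.00, 130.00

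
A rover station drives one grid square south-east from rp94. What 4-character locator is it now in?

Longitude square 9; +1 → 10, wraps to 0, carry into field.
Longitude field R = 17; +1 → 18, wraps to 0 = A, wrapping around the antimeridian.
Latitude square 4; −1 → 3.

AP03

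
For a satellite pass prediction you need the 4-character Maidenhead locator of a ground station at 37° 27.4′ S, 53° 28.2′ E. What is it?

Add 180° to longitude and 90° to latitude: 233.47, 52.54.
Field: 233.47/20 → 11 → L, 52.54/10 → 5 → F; chars LF.
Square: 13.47/2 → 6, 2.54/1 → 2; chars 62.

LF62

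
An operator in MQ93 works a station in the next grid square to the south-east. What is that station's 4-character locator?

NQ02

Longitude square 9; +1 → 10, wraps to 0, carry into field.
Longitude field M = 12; +1 → 13 = N.
Latitude square 3; −1 → 2.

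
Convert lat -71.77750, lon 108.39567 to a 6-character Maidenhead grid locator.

Add 180° to longitude and 90° to latitude: 288.3957, 18.2225.
Field: 288.3957/20 → 14 → O, 18.2225/10 → 1 → B; chars OB.
Square: 8.3957/2 → 4, 8.2225/1 → 8; chars 48.
Subsquare: 0.3957/0.0833333 → 4 → e, 0.2225/0.0416667 → 5 → f; chars ef.

OB48ef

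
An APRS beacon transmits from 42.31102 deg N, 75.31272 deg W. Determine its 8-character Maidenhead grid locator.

FN22ih24

Add 180° to longitude and 90° to latitude: 104.68728, 132.31102.
Field (20°×10°, letters A–R): lon ⌊104.68728/20⌋ = 5 → F; lat ⌊132.31102/10⌋ = 13 → N.
Square (2°×1°, digits 0–9): lon ⌊4.68728/2⌋ = 2; lat ⌊2.31102/1⌋ = 2.
Subsquare (5′×2.5′, letters a–x): lon ⌊0.68728/0.0833333⌋ = 8 → i; lat ⌊0.31102/0.0416667⌋ = 7 → h.
Extended square (30″×15″, digits 0–9): lon ⌊0.02061/0.00833333⌋ = 2; lat ⌊0.01935/0.00416667⌋ = 4.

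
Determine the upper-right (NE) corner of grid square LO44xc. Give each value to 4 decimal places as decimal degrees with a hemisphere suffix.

Field L=11, O=14: +11·20° lon, +14·10° lat → SW at lon 40°, lat 50°.
Square 4, 4: +4·2° lon, +4·1° lat → SW at lon 48°, lat 54°.
Subsquare x=23, c=2: +23·0.0833333° lon, +2·0.0416667° lat → SW at lon 49.9167°, lat 54.0833°.
Cell spans 0.0833333° lon × 0.0416667° lat. NE corner is SW corner plus one full cell.
latitude 54.1250° N, longitude 50.0000° E.

54.1250° N, 50.0000° E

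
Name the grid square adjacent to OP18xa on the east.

OP28aa

Longitude subsquare x = 23; +1 → 24, wraps to 0 = a, carry into square.
Longitude square 1; +1 → 2.
The latitude characters are unchanged.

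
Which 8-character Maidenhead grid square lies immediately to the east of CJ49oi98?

Longitude extended square 9; +1 → 10, wraps to 0, carry into subsquare.
Longitude subsquare o = 14; +1 → 15 = p.
The latitude characters are unchanged.

CJ49pi08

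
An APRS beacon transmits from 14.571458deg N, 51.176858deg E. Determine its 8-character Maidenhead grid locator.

Offset from 180°W / 90°S: lon 231.17686°, lat 104.57146°.
Field: lon ⌊231.17686/20⌋ = 11 → L; lat ⌊104.57146/10⌋ = 10 → K.
Square: lon ⌊11.17686/2⌋ = 5; lat ⌊4.57146/1⌋ = 4.
Subsquare: lon ⌊1.17686/0.0833333⌋ = 14 → o; lat ⌊0.57146/0.0416667⌋ = 13 → n.
Extended square: lon ⌊0.01019/0.00833333⌋ = 1; lat ⌊0.02979/0.00416667⌋ = 7.

LK54on17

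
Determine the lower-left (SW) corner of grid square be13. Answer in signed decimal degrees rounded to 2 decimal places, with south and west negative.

-47.00, -158.00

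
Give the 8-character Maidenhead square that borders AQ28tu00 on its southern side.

Latitude extended square 0; −1 → -1, wraps to 9, carry into subsquare.
Latitude subsquare u = 20; −1 → 19 = t.
The longitude characters are unchanged.

AQ28tt09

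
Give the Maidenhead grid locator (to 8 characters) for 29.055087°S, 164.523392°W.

Offset from 180°W / 90°S: lon 15.47661°, lat 60.94491°.
Field: lon ⌊15.47661/20⌋ = 0 → A; lat ⌊60.94491/10⌋ = 6 → G.
Square: lon ⌊15.47661/2⌋ = 7; lat ⌊0.94491/1⌋ = 0.
Subsquare: lon ⌊1.47661/0.0833333⌋ = 17 → r; lat ⌊0.94491/0.0416667⌋ = 22 → w.
Extended square: lon ⌊0.05994/0.00833333⌋ = 7; lat ⌊0.02825/0.00416667⌋ = 6.

AG70rw76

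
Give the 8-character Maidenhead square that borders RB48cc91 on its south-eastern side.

RB48dc00

Longitude extended square 9; +1 → 10, wraps to 0, carry into subsquare.
Longitude subsquare c = 2; +1 → 3 = d.
Latitude extended square 1; −1 → 0.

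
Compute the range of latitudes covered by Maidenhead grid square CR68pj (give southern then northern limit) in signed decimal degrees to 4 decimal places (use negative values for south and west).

Field C=2, R=17: +2·20° lon, +17·10° lat → SW at lon -140°, lat 80°.
Square 6, 8: +6·2° lon, +8·1° lat → SW at lon -128°, lat 88°.
Subsquare p=15, j=9: +15·0.0833333° lon, +9·0.0416667° lat → SW at lon -126.75°, lat 88.375°.
Cell spans 0.0833333° lon × 0.0416667° lat.
south 88.3750, north 88.4167.

88.3750, 88.4167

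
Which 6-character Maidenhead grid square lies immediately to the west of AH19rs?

AH19qs

Longitude subsquare r = 17; −1 → 16 = q.
The latitude characters are unchanged.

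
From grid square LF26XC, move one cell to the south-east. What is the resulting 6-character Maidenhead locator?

LF36ab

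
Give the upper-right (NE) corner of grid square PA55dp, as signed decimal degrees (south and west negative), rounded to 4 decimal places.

-84.3333, 130.3333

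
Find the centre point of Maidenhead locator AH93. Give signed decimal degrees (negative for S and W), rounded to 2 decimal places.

-16.50, -161.00

Field A=0, H=7: +0·20° lon, +7·10° lat → SW at lon -180°, lat -20°.
Square 9, 3: +9·2° lon, +3·1° lat → SW at lon -162°, lat -17°.
Cell spans 2° lon × 1° lat. Centre is SW corner plus half of each.
latitude -16.50, longitude -161.00.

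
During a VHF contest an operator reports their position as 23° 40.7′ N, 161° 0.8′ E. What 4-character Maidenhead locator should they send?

Shift to the Maidenhead origin (180°W, 90°S): lon 341.01, lat 113.68.
Field: lon ⌊341.01/20⌋ = 17 → R; lat ⌊113.68/10⌋ = 11 → L.
Square: lon ⌊1.01/2⌋ = 0; lat ⌊3.68/1⌋ = 3.

RL03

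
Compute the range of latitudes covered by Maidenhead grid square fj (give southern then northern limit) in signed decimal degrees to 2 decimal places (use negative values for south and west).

Field F=5, J=9: +5·20° lon, +9·10° lat → SW at lon -80°, lat 0°.
Cell spans 20° lon × 10° lat.
south 0.00, north 10.00.

0.00, 10.00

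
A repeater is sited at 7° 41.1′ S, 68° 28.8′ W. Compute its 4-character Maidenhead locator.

FI52

Add 180° to longitude and 90° to latitude: 111.52, 82.31.
Field: lon ⌊111.52/20⌋ = 5 → F; lat ⌊82.31/10⌋ = 8 → I.
Square: lon ⌊11.52/2⌋ = 5; lat ⌊2.31/1⌋ = 2.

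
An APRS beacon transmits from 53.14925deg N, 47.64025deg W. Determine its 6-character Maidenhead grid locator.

Shift to the Maidenhead origin (180°W, 90°S): lon 132.3597, lat 143.1492.
Field: lon ⌊132.3597/20⌋ = 6 → G; lat ⌊143.1492/10⌋ = 14 → O.
Square: lon ⌊12.3597/2⌋ = 6; lat ⌊3.1492/1⌋ = 3.
Subsquare: lon ⌊0.3597/0.0833333⌋ = 4 → e; lat ⌊0.1492/0.0416667⌋ = 3 → d.

GO63ed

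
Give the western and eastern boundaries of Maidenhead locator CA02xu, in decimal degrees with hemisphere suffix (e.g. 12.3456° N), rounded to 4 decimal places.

138.0833° W, 138.0000° W

Field C=2, A=0: +2·20° lon, +0·10° lat → SW at lon -140°, lat -90°.
Square 0, 2: +0·2° lon, +2·1° lat → SW at lon -140°, lat -88°.
Subsquare x=23, u=20: +23·0.0833333° lon, +20·0.0416667° lat → SW at lon -138.083°, lat -87.1667°.
Cell spans 0.0833333° lon × 0.0416667° lat.
west 138.0833° W, east 138.0000° W.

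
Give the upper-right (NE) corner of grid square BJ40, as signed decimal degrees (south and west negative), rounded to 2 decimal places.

1.00, -150.00

Field B=1, J=9: +1·20° lon, +9·10° lat → SW at lon -160°, lat 0°.
Square 4, 0: +4·2° lon, +0·1° lat → SW at lon -152°, lat 0°.
Cell spans 2° lon × 1° lat. NE corner is SW corner plus one full cell.
latitude 1.00, longitude -150.00.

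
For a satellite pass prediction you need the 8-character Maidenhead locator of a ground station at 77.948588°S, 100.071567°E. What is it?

Add 180° to longitude and 90° to latitude: 280.07157, 12.05141.
Field: 280.07157/20 → 14 → O, 12.05141/10 → 1 → B; chars OB.
Square: 0.07157/2 → 0, 2.05141/1 → 2; chars 02.
Subsquare: 0.07157/0.0833333 → 0 → a, 0.05141/0.0416667 → 1 → b; chars ab.
Extended square: 0.07157/0.00833333 → 8, 0.00975/0.00416667 → 2; chars 82.

OB02ab82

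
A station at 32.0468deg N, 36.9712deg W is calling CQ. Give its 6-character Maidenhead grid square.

Add 180° to longitude and 90° to latitude: 143.0288, 122.0468.
Field: lon ⌊143.0288/20⌋ = 7 → H; lat ⌊122.0468/10⌋ = 12 → M.
Square: lon ⌊3.0288/2⌋ = 1; lat ⌊2.0468/1⌋ = 2.
Subsquare: lon ⌊1.0288/0.0833333⌋ = 12 → m; lat ⌊0.0468/0.0416667⌋ = 1 → b.

HM12mb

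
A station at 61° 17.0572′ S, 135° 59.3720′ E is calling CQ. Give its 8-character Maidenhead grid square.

Offset from 180°W / 90°S: lon 315.98953°, lat 28.71571°.
Field (20°×10°, letters A–R): 315.98953/20 → 15 → P, 28.71571/10 → 2 → C; chars PC.
Square (2°×1°, digits 0–9): 15.98953/2 → 7, 8.71571/1 → 8; chars 78.
Subsquare (5′×2.5′, letters a–x): 1.98953/0.0833333 → 23 → x, 0.71571/0.0416667 → 17 → r; chars xr.
Extended square (30″×15″, digits 0–9): 0.07287/0.00833333 → 8, 0.00738/0.00416667 → 1; chars 81.

PC78xr81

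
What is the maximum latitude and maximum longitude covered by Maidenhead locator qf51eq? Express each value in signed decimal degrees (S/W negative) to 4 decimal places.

Field Q=16, F=5: +16·20° lon, +5·10° lat → SW at lon 140°, lat -40°.
Square 5, 1: +5·2° lon, +1·1° lat → SW at lon 150°, lat -39°.
Subsquare e=4, q=16: +4·0.0833333° lon, +16·0.0416667° lat → SW at lon 150.333°, lat -38.3333°.
Cell spans 0.0833333° lon × 0.0416667° lat. NE corner is SW corner plus one full cell.
latitude -38.2917, longitude 150.4167.

-38.2917, 150.4167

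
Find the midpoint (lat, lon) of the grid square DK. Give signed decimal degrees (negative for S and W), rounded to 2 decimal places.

15.00, -110.00

Field D=3, K=10: +3·20° lon, +10·10° lat → SW at lon -120°, lat 10°.
Cell spans 20° lon × 10° lat. Centre is SW corner plus half of each.
latitude 15.00, longitude -110.00.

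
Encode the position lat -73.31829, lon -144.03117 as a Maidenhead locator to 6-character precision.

BB76xq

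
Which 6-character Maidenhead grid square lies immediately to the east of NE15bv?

Longitude subsquare b = 1; +1 → 2 = c.
The latitude characters are unchanged.

NE15cv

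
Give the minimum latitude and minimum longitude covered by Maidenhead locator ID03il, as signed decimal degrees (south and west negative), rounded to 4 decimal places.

Field I=8, D=3: +8·20° lon, +3·10° lat → SW at lon -20°, lat -60°.
Square 0, 3: +0·2° lon, +3·1° lat → SW at lon -20°, lat -57°.
Subsquare i=8, l=11: +8·0.0833333° lon, +11·0.0416667° lat → SW at lon -19.3333°, lat -56.5417°.
latitude -56.5417, longitude -19.3333.

-56.5417, -19.3333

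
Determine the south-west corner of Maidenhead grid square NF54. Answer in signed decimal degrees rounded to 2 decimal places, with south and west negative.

-36.00, 90.00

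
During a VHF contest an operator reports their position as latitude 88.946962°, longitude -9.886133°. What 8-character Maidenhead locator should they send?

Shift to the Maidenhead origin (180°W, 90°S): lon 170.11387, lat 178.94696.
Field: lon ⌊170.11387/20⌋ = 8 → I; lat ⌊178.94696/10⌋ = 17 → R.
Square: lon ⌊10.11387/2⌋ = 5; lat ⌊8.94696/1⌋ = 8.
Subsquare: lon ⌊0.11387/0.0833333⌋ = 1 → b; lat ⌊0.94696/0.0416667⌋ = 22 → w.
Extended square: lon ⌊0.03053/0.00833333⌋ = 3; lat ⌊0.03030/0.00416667⌋ = 7.

IR58bw37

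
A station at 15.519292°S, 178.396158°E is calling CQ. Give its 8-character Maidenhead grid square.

RH94el75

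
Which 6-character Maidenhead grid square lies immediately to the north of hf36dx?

HF37da

Latitude subsquare x = 23; +1 → 24, wraps to 0 = a, carry into square.
Latitude square 6; +1 → 7.
The longitude characters are unchanged.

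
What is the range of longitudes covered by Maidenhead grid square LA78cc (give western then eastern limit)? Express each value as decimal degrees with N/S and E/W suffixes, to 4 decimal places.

54.1667° E, 54.2500° E

Field L=11, A=0: +11·20° lon, +0·10° lat → SW at lon 40°, lat -90°.
Square 7, 8: +7·2° lon, +8·1° lat → SW at lon 54°, lat -82°.
Subsquare c=2, c=2: +2·0.0833333° lon, +2·0.0416667° lat → SW at lon 54.1667°, lat -81.9167°.
Cell spans 0.0833333° lon × 0.0416667° lat.
west 54.1667° E, east 54.2500° E.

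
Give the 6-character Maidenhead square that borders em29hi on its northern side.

Latitude subsquare i = 8; +1 → 9 = j.
The longitude characters are unchanged.

EM29hj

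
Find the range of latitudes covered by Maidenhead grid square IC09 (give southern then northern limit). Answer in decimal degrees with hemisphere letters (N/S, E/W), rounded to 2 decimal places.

Field I=8, C=2: +8·20° lon, +2·10° lat → SW at lon -20°, lat -70°.
Square 0, 9: +0·2° lon, +9·1° lat → SW at lon -20°, lat -61°.
Cell spans 2° lon × 1° lat.
south 61.00° S, north 60.00° S.

61.00° S, 60.00° S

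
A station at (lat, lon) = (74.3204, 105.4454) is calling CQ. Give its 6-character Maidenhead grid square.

OQ24rh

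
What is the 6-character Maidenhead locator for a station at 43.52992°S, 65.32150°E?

Shift to the Maidenhead origin (180°W, 90°S): lon 245.3215, lat 46.4701.
Field: lon ⌊245.3215/20⌋ = 12 → M; lat ⌊46.4701/10⌋ = 4 → E.
Square: lon ⌊5.3215/2⌋ = 2; lat ⌊6.4701/1⌋ = 6.
Subsquare: lon ⌊1.3215/0.0833333⌋ = 15 → p; lat ⌊0.4701/0.0416667⌋ = 11 → l.

ME26pl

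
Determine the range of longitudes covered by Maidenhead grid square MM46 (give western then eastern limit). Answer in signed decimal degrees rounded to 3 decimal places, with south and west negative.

68.000, 70.000

Field M=12, M=12: +12·20° lon, +12·10° lat → SW at lon 60°, lat 30°.
Square 4, 6: +4·2° lon, +6·1° lat → SW at lon 68°, lat 36°.
Cell spans 2° lon × 1° lat.
west 68.000, east 70.000.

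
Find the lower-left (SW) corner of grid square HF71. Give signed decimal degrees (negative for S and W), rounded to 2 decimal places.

Field H=7, F=5: +7·20° lon, +5·10° lat → SW at lon -40°, lat -40°.
Square 7, 1: +7·2° lon, +1·1° lat → SW at lon -26°, lat -39°.
latitude -39.00, longitude -26.00.

-39.00, -26.00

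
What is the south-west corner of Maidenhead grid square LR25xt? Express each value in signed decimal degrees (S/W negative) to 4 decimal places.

85.7917, 45.9167

Field L=11, R=17: +11·20° lon, +17·10° lat → SW at lon 40°, lat 80°.
Square 2, 5: +2·2° lon, +5·1° lat → SW at lon 44°, lat 85°.
Subsquare x=23, t=19: +23·0.0833333° lon, +19·0.0416667° lat → SW at lon 45.9167°, lat 85.7917°.
latitude 85.7917, longitude 45.9167.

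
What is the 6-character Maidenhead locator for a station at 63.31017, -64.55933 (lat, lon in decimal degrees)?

FP73rh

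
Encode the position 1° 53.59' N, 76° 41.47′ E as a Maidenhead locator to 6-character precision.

MJ81iv

Offset from 180°W / 90°S: lon 256.6912°, lat 91.8932°.
Field: 256.6912/20 → 12 → M, 91.8932/10 → 9 → J; chars MJ.
Square: 16.6912/2 → 8, 1.8932/1 → 1; chars 81.
Subsquare: 0.6912/0.0833333 → 8 → i, 0.8932/0.0416667 → 21 → v; chars iv.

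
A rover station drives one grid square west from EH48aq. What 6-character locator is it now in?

Longitude subsquare a = 0; −1 → -1, wraps to 23 = x, carry into square.
Longitude square 4; −1 → 3.
The latitude characters are unchanged.

EH38xq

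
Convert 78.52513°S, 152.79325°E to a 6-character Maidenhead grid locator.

Shift to the Maidenhead origin (180°W, 90°S): lon 332.7933, lat 11.4749.
Field (20°×10°, letters A–R): lon ⌊332.7933/20⌋ = 16 → Q; lat ⌊11.4749/10⌋ = 1 → B.
Square (2°×1°, digits 0–9): lon ⌊12.7933/2⌋ = 6; lat ⌊1.4749/1⌋ = 1.
Subsquare (5′×2.5′, letters a–x): lon ⌊0.7933/0.0833333⌋ = 9 → j; lat ⌊0.4749/0.0416667⌋ = 11 → l.

QB61jl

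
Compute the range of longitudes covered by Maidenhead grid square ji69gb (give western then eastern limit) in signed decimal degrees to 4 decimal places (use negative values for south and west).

Field J=9, I=8: +9·20° lon, +8·10° lat → SW at lon 0°, lat -10°.
Square 6, 9: +6·2° lon, +9·1° lat → SW at lon 12°, lat -1°.
Subsquare g=6, b=1: +6·0.0833333° lon, +1·0.0416667° lat → SW at lon 12.5°, lat -0.958333°.
Cell spans 0.0833333° lon × 0.0416667° lat.
west 12.5000, east 12.5833.

12.5000, 12.5833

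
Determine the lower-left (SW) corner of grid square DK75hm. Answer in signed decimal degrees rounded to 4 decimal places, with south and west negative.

15.5000, -105.4167

Field D=3, K=10: +3·20° lon, +10·10° lat → SW at lon -120°, lat 10°.
Square 7, 5: +7·2° lon, +5·1° lat → SW at lon -106°, lat 15°.
Subsquare h=7, m=12: +7·0.0833333° lon, +12·0.0416667° lat → SW at lon -105.417°, lat 15.5°.
latitude 15.5000, longitude -105.4167.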